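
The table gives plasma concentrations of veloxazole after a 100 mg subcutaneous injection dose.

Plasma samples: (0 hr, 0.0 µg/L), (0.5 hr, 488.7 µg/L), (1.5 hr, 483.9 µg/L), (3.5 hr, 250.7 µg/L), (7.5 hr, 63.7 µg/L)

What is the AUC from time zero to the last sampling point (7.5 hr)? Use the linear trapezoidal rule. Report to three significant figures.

AUC = 1970 µg/L·hr

Trapezoidal AUC_0→7.5:
  [0→0.5]: (0.0+488.7)/2 × 0.5 = 122.175
  [0.5→1.5]: (488.7+483.9)/2 × 1 = 486.3
  [1.5→3.5]: (483.9+250.7)/2 × 2 = 734.6
  [3.5→7.5]: (250.7+63.7)/2 × 4 = 628.8
  Sum = 1971.875 µg/L·hr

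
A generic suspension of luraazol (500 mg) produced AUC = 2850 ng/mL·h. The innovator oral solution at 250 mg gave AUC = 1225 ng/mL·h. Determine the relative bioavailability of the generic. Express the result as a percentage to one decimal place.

F_rel = 116.3%

F_rel = (AUC_test/D_test) / (AUC_ref/D_ref)
      = (2850/500) / (1225/250)
      = 5.7 / 4.9 = 1.1633 = 116.33%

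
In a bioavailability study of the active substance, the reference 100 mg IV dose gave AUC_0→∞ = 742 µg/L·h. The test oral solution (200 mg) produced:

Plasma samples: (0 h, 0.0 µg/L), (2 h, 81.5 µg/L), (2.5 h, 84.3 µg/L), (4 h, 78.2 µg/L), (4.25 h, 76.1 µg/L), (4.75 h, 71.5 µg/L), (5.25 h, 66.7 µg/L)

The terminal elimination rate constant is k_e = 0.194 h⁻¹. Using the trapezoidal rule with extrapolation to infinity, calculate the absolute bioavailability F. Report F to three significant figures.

Trapezoidal AUC_0→5.25 (oral solution):
  [0→2]: (0.0+81.5)/2 × 2 = 81.5
  [2→2.5]: (81.5+84.3)/2 × 0.5 = 41.45
  [2.5→4]: (84.3+78.2)/2 × 1.5 = 121.875
  [4→4.25]: (78.2+76.1)/2 × 0.25 = 19.2875
  [4.25→4.75]: (76.1+71.5)/2 × 0.5 = 36.9
  [4.75→5.25]: (71.5+66.7)/2 × 0.5 = 34.55
  Sum = 335.5625 µg/L·h
Tail: C_last/k_e = 66.7/0.194 = 343.814
AUC_0→∞ (oral solution) = 335.5625 + 343.814 = 679.3765 µg/L·h
F = (AUC_ev/D_ev)/(AUC_iv/D_iv) = (679.3765/200)/(742/100) = 3.3968825/7.42 = 0.4578

F = 0.458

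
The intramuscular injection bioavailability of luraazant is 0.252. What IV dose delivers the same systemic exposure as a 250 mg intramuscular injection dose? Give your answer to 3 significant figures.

D_iv = 63.0 mg

Systemic exposure from an extravascular dose = F × D_ev, so the equivalent IV dose is F × D_ev.
D_iv = F × D_ev = 0.252 × 250 = 63 mg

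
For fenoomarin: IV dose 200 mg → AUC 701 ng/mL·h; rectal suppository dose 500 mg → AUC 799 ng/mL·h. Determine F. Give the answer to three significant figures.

F = 0.456

F = (AUC_ev / D_ev) / (AUC_iv / D_iv)
  = (799/500) / (701/200)
  = 1.598 / 3.505 = 0.4559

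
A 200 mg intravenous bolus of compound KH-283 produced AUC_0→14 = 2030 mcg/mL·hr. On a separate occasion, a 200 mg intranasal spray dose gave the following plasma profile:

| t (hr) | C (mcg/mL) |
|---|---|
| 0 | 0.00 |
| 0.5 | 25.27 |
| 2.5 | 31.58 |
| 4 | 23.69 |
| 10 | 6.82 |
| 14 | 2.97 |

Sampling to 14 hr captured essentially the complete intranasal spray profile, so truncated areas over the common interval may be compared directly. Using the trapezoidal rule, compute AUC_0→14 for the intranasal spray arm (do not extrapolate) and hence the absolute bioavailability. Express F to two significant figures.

F = 0.11

Trapezoidal AUC_0→14 (intranasal spray):
  [0→0.5]: (0.00+25.27)/2 × 0.5 = 6.3175
  [0.5→2.5]: (25.27+31.58)/2 × 2 = 56.85
  [2.5→4]: (31.58+23.69)/2 × 1.5 = 41.4525
  [4→10]: (23.69+6.82)/2 × 6 = 91.53
  [10→14]: (6.82+2.97)/2 × 4 = 19.58
  Sum = 215.73 mcg/mL·hr
F = (AUC_ev/D_ev)/(AUC_iv/D_iv) = (215.73/200)/(2030/200) = 1.07865/10.15 = 0.1063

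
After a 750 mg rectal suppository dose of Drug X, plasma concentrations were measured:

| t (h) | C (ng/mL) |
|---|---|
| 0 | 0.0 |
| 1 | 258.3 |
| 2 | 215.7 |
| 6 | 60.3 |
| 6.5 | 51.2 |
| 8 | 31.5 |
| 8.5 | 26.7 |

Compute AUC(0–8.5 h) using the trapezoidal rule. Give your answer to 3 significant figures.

AUC = 1020 ng/mL·h

Trapezoidal AUC_0→8.5:
  [0→1]: (0.0+258.3)/2 × 1 = 129.15
  [1→2]: (258.3+215.7)/2 × 1 = 237.0
  [2→6]: (215.7+60.3)/2 × 4 = 552.0
  [6→6.5]: (60.3+51.2)/2 × 0.5 = 27.875
  [6.5→8]: (51.2+31.5)/2 × 1.5 = 62.025
  [8→8.5]: (31.5+26.7)/2 × 0.5 = 14.55
  Sum = 1022.6 ng/mL·h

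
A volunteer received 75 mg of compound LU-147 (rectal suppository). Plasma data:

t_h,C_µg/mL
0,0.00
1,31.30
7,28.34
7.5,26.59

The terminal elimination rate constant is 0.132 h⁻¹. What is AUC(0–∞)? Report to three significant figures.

AUC = 410 µg/mL·h

Trapezoidal AUC_0→7.5:
  [0→1]: (0.00+31.30)/2 × 1 = 15.65
  [1→7]: (31.30+28.34)/2 × 6 = 178.92
  [7→7.5]: (28.34+26.59)/2 × 0.5 = 13.7325
  Sum = 208.3025 µg/mL·h
Extrapolated tail: C_last / k_e = 26.59 / 0.132 = 201.439
AUC_0→∞ = 208.3025 + 201.439 = 409.7415 µg/mL·h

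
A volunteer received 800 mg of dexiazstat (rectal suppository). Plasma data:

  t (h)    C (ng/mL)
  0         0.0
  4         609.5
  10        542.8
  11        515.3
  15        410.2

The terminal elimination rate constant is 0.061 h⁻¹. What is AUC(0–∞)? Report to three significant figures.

Trapezoidal AUC_0→15:
  [0→4]: (0.0+609.5)/2 × 4 = 1219.0
  [4→10]: (609.5+542.8)/2 × 6 = 3456.9
  [10→11]: (542.8+515.3)/2 × 1 = 529.05
  [11→15]: (515.3+410.2)/2 × 4 = 1851.0
  Sum = 7055.95 ng/mL·h
Extrapolated tail: C_last / k_e = 410.2 / 0.061 = 6724.590
AUC_0→∞ = 7055.95 + 6724.590 = 13780.54 ng/mL·h

AUC = 13800 ng/mL·h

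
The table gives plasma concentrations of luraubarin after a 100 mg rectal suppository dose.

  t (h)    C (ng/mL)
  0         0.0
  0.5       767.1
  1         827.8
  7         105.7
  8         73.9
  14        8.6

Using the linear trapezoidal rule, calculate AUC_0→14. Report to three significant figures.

AUC = 3730 ng/mL·h

Trapezoidal AUC_0→14:
  [0→0.5]: (0.0+767.1)/2 × 0.5 = 191.775
  [0.5→1]: (767.1+827.8)/2 × 0.5 = 398.725
  [1→7]: (827.8+105.7)/2 × 6 = 2800.5
  [7→8]: (105.7+73.9)/2 × 1 = 89.8
  [8→14]: (73.9+8.6)/2 × 6 = 247.5
  Sum = 3728.3 ng/mL·h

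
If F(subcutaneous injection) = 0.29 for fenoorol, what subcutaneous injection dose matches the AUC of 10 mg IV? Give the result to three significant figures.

For equal systemic exposure: F × D_ev = D_iv
D_ev = D_iv / F = 10 / 0.29 = 34.4828 mg

D_subcutaneous = 34.5 mg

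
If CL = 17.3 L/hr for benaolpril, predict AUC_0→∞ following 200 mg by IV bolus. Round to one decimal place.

AUC = 11.6 mg/L·hr

AUC_0→∞ = Dose_iv / CL
        = 200 / 17.3 = 11.5607 mg/L·hr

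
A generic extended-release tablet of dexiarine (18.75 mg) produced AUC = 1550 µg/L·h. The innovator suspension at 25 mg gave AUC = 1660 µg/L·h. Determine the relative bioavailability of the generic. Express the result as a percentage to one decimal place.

F_rel = (AUC_test/D_test) / (AUC_ref/D_ref)
      = (1550/18.75) / (1660/25)
      = 82.6667 / 66.4 = 1.2450 = 124.50%

F_rel = 124.5%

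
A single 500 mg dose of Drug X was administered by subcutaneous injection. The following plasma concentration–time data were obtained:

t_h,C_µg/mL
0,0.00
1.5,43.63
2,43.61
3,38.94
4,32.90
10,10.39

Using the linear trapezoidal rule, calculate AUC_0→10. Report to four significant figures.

Trapezoidal AUC_0→10:
  [0→1.5]: (0.00+43.63)/2 × 1.5 = 32.7225
  [1.5→2]: (43.63+43.61)/2 × 0.5 = 21.81
  [2→3]: (43.61+38.94)/2 × 1 = 41.275
  [3→4]: (38.94+32.90)/2 × 1 = 35.92
  [4→10]: (32.90+10.39)/2 × 6 = 129.87
  Sum = 261.5975 µg/mL·h

AUC = 261.6 µg/mL·h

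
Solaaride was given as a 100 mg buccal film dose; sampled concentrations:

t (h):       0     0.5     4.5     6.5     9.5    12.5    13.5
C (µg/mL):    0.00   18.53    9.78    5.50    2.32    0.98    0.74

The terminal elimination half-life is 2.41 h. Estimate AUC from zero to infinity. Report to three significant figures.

AUC = 96.6 µg/mL·h

Trapezoidal AUC_0→13.5:
  [0→0.5]: (0.00+18.53)/2 × 0.5 = 4.6325
  [0.5→4.5]: (18.53+9.78)/2 × 4 = 56.62
  [4.5→6.5]: (9.78+5.50)/2 × 2 = 15.28
  [6.5→9.5]: (5.50+2.32)/2 × 3 = 11.73
  [9.5→12.5]: (2.32+0.98)/2 × 3 = 4.95
  [12.5→13.5]: (0.98+0.74)/2 × 1 = 0.86
  Sum = 94.0725 µg/mL·h
k_e = ln2 / t½ = 0.693147 / 2.41 = 0.2876 h^-1
Extrapolated tail: C_last / k_e = 0.74 / 0.2876 = 2.573
AUC_0→∞ = 94.0725 + 2.573 = 96.6455 µg/mL·h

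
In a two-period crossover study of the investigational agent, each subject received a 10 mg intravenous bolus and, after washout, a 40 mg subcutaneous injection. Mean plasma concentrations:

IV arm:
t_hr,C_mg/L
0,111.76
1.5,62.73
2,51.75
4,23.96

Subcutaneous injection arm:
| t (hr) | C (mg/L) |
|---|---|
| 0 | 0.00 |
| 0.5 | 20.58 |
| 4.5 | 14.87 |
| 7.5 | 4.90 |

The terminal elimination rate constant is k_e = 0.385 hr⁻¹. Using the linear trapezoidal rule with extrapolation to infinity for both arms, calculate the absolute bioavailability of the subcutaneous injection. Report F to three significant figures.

F = 0.0995

Trapezoidal AUC_0→4 (IV):
  [0→1.5]: (111.76+62.73)/2 × 1.5 = 130.8675
  [1.5→2]: (62.73+51.75)/2 × 0.5 = 28.62
  [2→4]: (51.75+23.96)/2 × 2 = 75.71
  Sum = 235.1975 mg/L·hr
IV tail: 23.96/0.385 = 62.234; AUC_iv,0→∞ = 235.1975 + 62.234 = 297.4315 mg/L·hr
Trapezoidal AUC_0→7.5 (subcutaneous injection):
  [0→0.5]: (0.00+20.58)/2 × 0.5 = 5.145
  [0.5→4.5]: (20.58+14.87)/2 × 4 = 70.9
  [4.5→7.5]: (14.87+4.90)/2 × 3 = 29.655
  Sum = 105.7 mg/L·hr
subcutaneous injection tail: 4.90/0.385 = 12.727; AUC_ev,0→∞ = 105.7 + 12.727 = 118.427 mg/L·hr
F = (AUC_ev/D_ev)/(AUC_iv/D_iv) = (118.427/40)/(297.4315/10) = 2.960675/29.74315 = 0.0995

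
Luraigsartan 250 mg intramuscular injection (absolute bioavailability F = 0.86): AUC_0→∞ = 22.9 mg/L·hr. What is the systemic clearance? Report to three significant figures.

CL = F × Dose / AUC_0→∞
   = 0.86 × 250 / 22.9 = 9.38865 L/hr

CL = 9.39 L/hr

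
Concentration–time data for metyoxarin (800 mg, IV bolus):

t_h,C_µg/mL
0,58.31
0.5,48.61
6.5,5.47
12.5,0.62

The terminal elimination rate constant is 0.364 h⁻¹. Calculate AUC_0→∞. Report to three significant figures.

Trapezoidal AUC_0→12.5:
  [0→0.5]: (58.31+48.61)/2 × 0.5 = 26.73
  [0.5→6.5]: (48.61+5.47)/2 × 6 = 162.24
  [6.5→12.5]: (5.47+0.62)/2 × 6 = 18.27
  Sum = 207.24 µg/mL·h
Extrapolated tail: C_last / k_e = 0.62 / 0.364 = 1.703
AUC_0→∞ = 207.24 + 1.703 = 208.943 µg/mL·h

AUC = 209 µg/mL·h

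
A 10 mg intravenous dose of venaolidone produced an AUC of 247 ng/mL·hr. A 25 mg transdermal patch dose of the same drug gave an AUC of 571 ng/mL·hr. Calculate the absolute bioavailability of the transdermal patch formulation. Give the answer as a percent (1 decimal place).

F = (AUC_ev / D_ev) / (AUC_iv / D_iv)
  = (571/25) / (247/10)
  = 22.84 / 24.7 = 0.9247
  = 92.47%

F = 92.5%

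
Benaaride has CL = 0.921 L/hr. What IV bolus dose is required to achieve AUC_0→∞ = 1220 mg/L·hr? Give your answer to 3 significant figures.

Dose = 1120 mg

Dose_iv = CL × AUC_0→∞
     = 0.921 × 1220 = 1123.62 mg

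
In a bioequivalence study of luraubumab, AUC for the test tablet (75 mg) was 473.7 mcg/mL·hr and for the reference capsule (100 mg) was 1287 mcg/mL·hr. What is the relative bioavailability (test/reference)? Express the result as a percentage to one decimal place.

F_rel = 49.1%

F_rel = (AUC_test/D_test) / (AUC_ref/D_ref)
      = (473.7/75) / (1287/100)
      = 6.316 / 12.87 = 0.4908 = 49.08%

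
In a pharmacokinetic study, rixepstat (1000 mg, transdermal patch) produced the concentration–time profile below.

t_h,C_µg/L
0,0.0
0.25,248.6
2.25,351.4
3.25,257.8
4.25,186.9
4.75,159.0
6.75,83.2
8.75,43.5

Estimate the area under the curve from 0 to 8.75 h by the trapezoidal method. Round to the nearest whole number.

Trapezoidal AUC_0→8.75:
  [0→0.25]: (0.0+248.6)/2 × 0.25 = 31.075
  [0.25→2.25]: (248.6+351.4)/2 × 2 = 600.0
  [2.25→3.25]: (351.4+257.8)/2 × 1 = 304.6
  [3.25→4.25]: (257.8+186.9)/2 × 1 = 222.35
  [4.25→4.75]: (186.9+159.0)/2 × 0.5 = 86.475
  [4.75→6.75]: (159.0+83.2)/2 × 2 = 242.2
  [6.75→8.75]: (83.2+43.5)/2 × 2 = 126.7
  Sum = 1613.4 µg/L·h

AUC = 1613 µg/L·h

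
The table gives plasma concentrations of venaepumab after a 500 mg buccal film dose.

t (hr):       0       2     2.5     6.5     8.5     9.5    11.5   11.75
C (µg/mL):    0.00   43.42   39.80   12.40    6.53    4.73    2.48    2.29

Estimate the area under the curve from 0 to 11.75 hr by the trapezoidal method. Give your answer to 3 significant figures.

AUC = 201 µg/mL·hr

Trapezoidal AUC_0→11.75:
  [0→2]: (0.00+43.42)/2 × 2 = 43.42
  [2→2.5]: (43.42+39.80)/2 × 0.5 = 20.805
  [2.5→6.5]: (39.80+12.40)/2 × 4 = 104.4
  [6.5→8.5]: (12.40+6.53)/2 × 2 = 18.93
  [8.5→9.5]: (6.53+4.73)/2 × 1 = 5.63
  [9.5→11.5]: (4.73+2.48)/2 × 2 = 7.21
  [11.5→11.75]: (2.48+2.29)/2 × 0.25 = 0.59625
  Sum = 200.99125 µg/mL·hr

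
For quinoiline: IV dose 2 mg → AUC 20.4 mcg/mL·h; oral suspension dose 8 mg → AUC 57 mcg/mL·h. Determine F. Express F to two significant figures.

F = 0.70

F = (AUC_ev / D_ev) / (AUC_iv / D_iv)
  = (57/8) / (20.4/2)
  = 7.125 / 10.2 = 0.6985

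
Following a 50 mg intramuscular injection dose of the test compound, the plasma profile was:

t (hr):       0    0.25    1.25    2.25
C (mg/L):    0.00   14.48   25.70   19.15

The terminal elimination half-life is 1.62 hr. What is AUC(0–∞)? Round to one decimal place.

Trapezoidal AUC_0→2.25:
  [0→0.25]: (0.00+14.48)/2 × 0.25 = 1.81
  [0.25→1.25]: (14.48+25.70)/2 × 1 = 20.09
  [1.25→2.25]: (25.70+19.15)/2 × 1 = 22.425
  Sum = 44.325 mg/L·hr
k_e = ln2 / t½ = 0.693147 / 1.62 = 0.4279 hr^-1
Extrapolated tail: C_last / k_e = 19.15 / 0.4279 = 44.753
AUC_0→∞ = 44.325 + 44.753 = 89.078 mg/L·hr

AUC = 89.1 mg/L·hr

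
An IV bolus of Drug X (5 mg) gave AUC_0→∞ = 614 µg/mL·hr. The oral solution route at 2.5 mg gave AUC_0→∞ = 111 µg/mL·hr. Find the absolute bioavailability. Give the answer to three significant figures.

F = 0.362

F = (AUC_ev / D_ev) / (AUC_iv / D_iv)
  = (111/2.5) / (614/5)
  = 44.4 / 122.8 = 0.3616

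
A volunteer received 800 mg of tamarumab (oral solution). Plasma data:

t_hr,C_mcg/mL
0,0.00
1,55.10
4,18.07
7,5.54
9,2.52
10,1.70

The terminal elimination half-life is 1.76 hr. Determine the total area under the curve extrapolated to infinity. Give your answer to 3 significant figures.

AUC = 187 mcg/mL·hr

Trapezoidal AUC_0→10:
  [0→1]: (0.00+55.10)/2 × 1 = 27.55
  [1→4]: (55.10+18.07)/2 × 3 = 109.755
  [4→7]: (18.07+5.54)/2 × 3 = 35.415
  [7→9]: (5.54+2.52)/2 × 2 = 8.06
  [9→10]: (2.52+1.70)/2 × 1 = 2.11
  Sum = 182.89 mcg/mL·hr
k_e = ln2 / t½ = 0.693147 / 1.76 = 0.3938 hr^-1
Extrapolated tail: C_last / k_e = 1.70 / 0.3938 = 4.317
AUC_0→∞ = 182.89 + 4.317 = 187.207 mcg/mL·hr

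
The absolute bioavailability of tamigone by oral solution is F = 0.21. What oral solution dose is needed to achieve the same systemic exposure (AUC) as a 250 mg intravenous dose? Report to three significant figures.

For equal systemic exposure: F × D_ev = D_iv
D_ev = D_iv / F = 250 / 0.21 = 1190.48 mg

D_oral = 1190 mg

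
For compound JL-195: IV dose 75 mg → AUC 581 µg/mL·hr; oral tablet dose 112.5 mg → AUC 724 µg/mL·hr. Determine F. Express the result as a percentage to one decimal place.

F = (AUC_ev / D_ev) / (AUC_iv / D_iv)
  = (724/112.5) / (581/75)
  = 6.43556 / 7.74667 = 0.8308
  = 83.08%

F = 83.1%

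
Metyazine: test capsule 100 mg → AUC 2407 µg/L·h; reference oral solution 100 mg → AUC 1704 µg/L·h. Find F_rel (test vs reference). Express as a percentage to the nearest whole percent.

F_rel = (AUC_test/D_test) / (AUC_ref/D_ref)
      = (2407/100) / (1704/100)
      = 24.07 / 17.04 = 1.4126 = 141.26%

F_rel = 141%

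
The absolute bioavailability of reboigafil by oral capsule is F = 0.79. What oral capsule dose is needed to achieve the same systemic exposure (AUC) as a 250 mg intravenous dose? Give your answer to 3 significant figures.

For equal systemic exposure: F × D_ev = D_iv
D_ev = D_iv / F = 250 / 0.79 = 316.456 mg

D_oral = 316 mg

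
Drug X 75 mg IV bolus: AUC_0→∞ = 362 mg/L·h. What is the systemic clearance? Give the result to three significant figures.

CL = 0.207 L/h

CL = Dose_iv / AUC_0→∞
   = 75 / 362 = 0.207182 L/h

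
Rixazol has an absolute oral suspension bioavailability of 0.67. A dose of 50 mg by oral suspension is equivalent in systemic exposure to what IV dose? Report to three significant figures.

D_iv = 33.5 mg

Systemic exposure from an extravascular dose = F × D_ev, so the equivalent IV dose is F × D_ev.
D_iv = F × D_ev = 0.67 × 50 = 33.5 mg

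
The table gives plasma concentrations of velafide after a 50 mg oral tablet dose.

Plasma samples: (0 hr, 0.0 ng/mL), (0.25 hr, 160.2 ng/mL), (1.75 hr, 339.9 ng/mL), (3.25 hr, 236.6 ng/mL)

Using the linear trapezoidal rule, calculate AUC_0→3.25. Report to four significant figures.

Trapezoidal AUC_0→3.25:
  [0→0.25]: (0.0+160.2)/2 × 0.25 = 20.025
  [0.25→1.75]: (160.2+339.9)/2 × 1.5 = 375.075
  [1.75→3.25]: (339.9+236.6)/2 × 1.5 = 432.375
  Sum = 827.475 ng/mL·hr

AUC = 827.5 ng/mL·hr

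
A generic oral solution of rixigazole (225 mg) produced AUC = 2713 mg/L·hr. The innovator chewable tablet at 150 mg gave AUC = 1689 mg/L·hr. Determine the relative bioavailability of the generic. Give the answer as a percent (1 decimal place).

F_rel = (AUC_test/D_test) / (AUC_ref/D_ref)
      = (2713/225) / (1689/150)
      = 12.0578 / 11.26 = 1.0709 = 107.09%

F_rel = 107.1%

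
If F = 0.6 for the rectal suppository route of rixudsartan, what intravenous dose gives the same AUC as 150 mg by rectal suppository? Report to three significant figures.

Systemic exposure from an extravascular dose = F × D_ev, so the equivalent IV dose is F × D_ev.
D_iv = F × D_ev = 0.6 × 150 = 90 mg

D_iv = 90.0 mg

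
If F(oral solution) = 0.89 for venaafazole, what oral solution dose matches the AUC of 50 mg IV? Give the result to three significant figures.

For equal systemic exposure: F × D_ev = D_iv
D_ev = D_iv / F = 50 / 0.89 = 56.1798 mg

D_oral = 56.2 mg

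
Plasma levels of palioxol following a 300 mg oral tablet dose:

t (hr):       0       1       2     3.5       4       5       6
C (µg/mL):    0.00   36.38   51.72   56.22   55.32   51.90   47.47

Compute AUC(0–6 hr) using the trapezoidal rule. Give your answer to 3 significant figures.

Trapezoidal AUC_0→6:
  [0→1]: (0.00+36.38)/2 × 1 = 18.19
  [1→2]: (36.38+51.72)/2 × 1 = 44.05
  [2→3.5]: (51.72+56.22)/2 × 1.5 = 80.955
  [3.5→4]: (56.22+55.32)/2 × 0.5 = 27.885
  [4→5]: (55.32+51.90)/2 × 1 = 53.61
  [5→6]: (51.90+47.47)/2 × 1 = 49.685
  Sum = 274.375 µg/mL·hr

AUC = 274 µg/mL·hr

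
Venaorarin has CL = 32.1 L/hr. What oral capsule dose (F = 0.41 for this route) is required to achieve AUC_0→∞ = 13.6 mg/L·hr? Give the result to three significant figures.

Dose = CL × AUC_0→∞ / F
     = 32.1 × 13.6 / 0.41 = 1064.78 mg

Dose = 1060 mg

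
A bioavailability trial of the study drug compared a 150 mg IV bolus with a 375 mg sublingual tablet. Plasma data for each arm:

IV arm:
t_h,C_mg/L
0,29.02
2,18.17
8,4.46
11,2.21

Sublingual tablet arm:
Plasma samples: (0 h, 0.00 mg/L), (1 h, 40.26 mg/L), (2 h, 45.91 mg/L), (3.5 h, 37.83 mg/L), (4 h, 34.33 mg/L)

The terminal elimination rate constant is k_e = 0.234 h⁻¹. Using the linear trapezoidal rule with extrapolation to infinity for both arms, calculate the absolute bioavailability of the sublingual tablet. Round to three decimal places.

Trapezoidal AUC_0→11 (IV):
  [0→2]: (29.02+18.17)/2 × 2 = 47.19
  [2→8]: (18.17+4.46)/2 × 6 = 67.89
  [8→11]: (4.46+2.21)/2 × 3 = 10.005
  Sum = 125.085 mg/L·h
IV tail: 2.21/0.234 = 9.444; AUC_iv,0→∞ = 125.085 + 9.444 = 134.529 mg/L·h
Trapezoidal AUC_0→4 (sublingual tablet):
  [0→1]: (0.00+40.26)/2 × 1 = 20.13
  [1→2]: (40.26+45.91)/2 × 1 = 43.085
  [2→3.5]: (45.91+37.83)/2 × 1.5 = 62.805
  [3.5→4]: (37.83+34.33)/2 × 0.5 = 18.04
  Sum = 144.06 mg/L·h
sublingual tablet tail: 34.33/0.234 = 146.709; AUC_ev,0→∞ = 144.06 + 146.709 = 290.769 mg/L·h
F = (AUC_ev/D_ev)/(AUC_iv/D_iv) = (290.769/375)/(134.529/150) = 0.775384/0.89686 = 0.8646

F = 0.865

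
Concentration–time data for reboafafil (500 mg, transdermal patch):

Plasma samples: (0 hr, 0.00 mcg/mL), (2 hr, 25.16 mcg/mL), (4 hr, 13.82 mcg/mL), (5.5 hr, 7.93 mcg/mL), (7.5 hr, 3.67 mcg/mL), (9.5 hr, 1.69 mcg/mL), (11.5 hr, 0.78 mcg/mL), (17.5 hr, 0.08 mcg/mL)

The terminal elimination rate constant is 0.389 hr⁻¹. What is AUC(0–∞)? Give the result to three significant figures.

Trapezoidal AUC_0→17.5:
  [0→2]: (0.00+25.16)/2 × 2 = 25.16
  [2→4]: (25.16+13.82)/2 × 2 = 38.98
  [4→5.5]: (13.82+7.93)/2 × 1.5 = 16.3125
  [5.5→7.5]: (7.93+3.67)/2 × 2 = 11.6
  [7.5→9.5]: (3.67+1.69)/2 × 2 = 5.36
  [9.5→11.5]: (1.69+0.78)/2 × 2 = 2.47
  [11.5→17.5]: (0.78+0.08)/2 × 6 = 2.58
  Sum = 102.4625 mcg/mL·hr
Extrapolated tail: C_last / k_e = 0.08 / 0.389 = 0.206
AUC_0→∞ = 102.4625 + 0.206 = 102.6685 mcg/mL·hr

AUC = 103 mcg/mL·hr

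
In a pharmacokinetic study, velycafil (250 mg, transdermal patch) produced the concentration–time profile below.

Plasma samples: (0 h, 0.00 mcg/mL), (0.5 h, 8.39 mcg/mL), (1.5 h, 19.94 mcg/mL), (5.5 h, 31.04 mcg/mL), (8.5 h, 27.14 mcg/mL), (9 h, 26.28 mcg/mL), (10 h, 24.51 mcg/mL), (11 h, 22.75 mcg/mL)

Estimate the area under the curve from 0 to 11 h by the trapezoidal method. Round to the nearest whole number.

Trapezoidal AUC_0→11:
  [0→0.5]: (0.00+8.39)/2 × 0.5 = 2.0975
  [0.5→1.5]: (8.39+19.94)/2 × 1 = 14.165
  [1.5→5.5]: (19.94+31.04)/2 × 4 = 101.96
  [5.5→8.5]: (31.04+27.14)/2 × 3 = 87.27
  [8.5→9]: (27.14+26.28)/2 × 0.5 = 13.355
  [9→10]: (26.28+24.51)/2 × 1 = 25.395
  [10→11]: (24.51+22.75)/2 × 1 = 23.63
  Sum = 267.8725 mcg/mL·h

AUC = 268 mcg/mL·h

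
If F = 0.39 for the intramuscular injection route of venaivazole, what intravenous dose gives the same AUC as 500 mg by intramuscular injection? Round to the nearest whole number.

D_iv = 195 mg

Systemic exposure from an extravascular dose = F × D_ev, so the equivalent IV dose is F × D_ev.
D_iv = F × D_ev = 0.39 × 500 = 195 mg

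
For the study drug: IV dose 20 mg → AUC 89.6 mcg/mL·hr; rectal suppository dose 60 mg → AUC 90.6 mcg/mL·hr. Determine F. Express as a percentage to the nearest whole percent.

F = (AUC_ev / D_ev) / (AUC_iv / D_iv)
  = (90.6/60) / (89.6/20)
  = 1.51 / 4.48 = 0.3371
  = 33.71%

F = 34%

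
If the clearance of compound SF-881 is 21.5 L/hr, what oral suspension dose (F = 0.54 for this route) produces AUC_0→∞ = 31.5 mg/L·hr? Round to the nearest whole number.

Dose = 1254 mg

Dose = CL × AUC_0→∞ / F
     = 21.5 × 31.5 / 0.54 = 1254.17 mg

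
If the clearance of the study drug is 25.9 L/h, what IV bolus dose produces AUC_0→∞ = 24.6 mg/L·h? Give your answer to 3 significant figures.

Dose = 637 mg

Dose_iv = CL × AUC_0→∞
     = 25.9 × 24.6 = 637.14 mg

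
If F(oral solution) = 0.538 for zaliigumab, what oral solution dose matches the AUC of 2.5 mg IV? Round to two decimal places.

D_oral = 4.65 mg

For equal systemic exposure: F × D_ev = D_iv
D_ev = D_iv / F = 2.5 / 0.538 = 4.64684 mg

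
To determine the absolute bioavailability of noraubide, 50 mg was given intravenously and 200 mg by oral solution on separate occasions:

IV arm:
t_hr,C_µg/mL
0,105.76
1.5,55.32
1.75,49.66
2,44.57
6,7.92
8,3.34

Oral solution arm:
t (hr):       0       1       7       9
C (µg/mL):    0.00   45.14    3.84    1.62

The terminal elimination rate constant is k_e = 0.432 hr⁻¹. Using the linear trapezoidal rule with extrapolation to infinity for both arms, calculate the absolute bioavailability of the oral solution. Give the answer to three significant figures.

Trapezoidal AUC_0→8 (IV):
  [0→1.5]: (105.76+55.32)/2 × 1.5 = 120.81
  [1.5→1.75]: (55.32+49.66)/2 × 0.25 = 13.1225
  [1.75→2]: (49.66+44.57)/2 × 0.25 = 11.77875
  [2→6]: (44.57+7.92)/2 × 4 = 104.98
  [6→8]: (7.92+3.34)/2 × 2 = 11.26
  Sum = 261.95125 µg/mL·hr
IV tail: 3.34/0.432 = 7.731; AUC_iv,0→∞ = 261.95125 + 7.731 = 269.68225 µg/mL·hr
Trapezoidal AUC_0→9 (oral solution):
  [0→1]: (0.00+45.14)/2 × 1 = 22.57
  [1→7]: (45.14+3.84)/2 × 6 = 146.94
  [7→9]: (3.84+1.62)/2 × 2 = 5.46
  Sum = 174.97 µg/mL·hr
oral solution tail: 1.62/0.432 = 3.750; AUC_ev,0→∞ = 174.97 + 3.750 = 178.72 µg/mL·hr
F = (AUC_ev/D_ev)/(AUC_iv/D_iv) = (178.72/200)/(269.68225/50) = 0.8936/5.393645 = 0.1657

F = 0.166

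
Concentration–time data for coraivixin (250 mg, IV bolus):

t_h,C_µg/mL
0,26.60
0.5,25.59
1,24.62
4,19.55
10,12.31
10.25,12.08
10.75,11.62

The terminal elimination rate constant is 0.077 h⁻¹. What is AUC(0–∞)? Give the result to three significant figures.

AUC = 347 µg/mL·h

Trapezoidal AUC_0→10.75:
  [0→0.5]: (26.60+25.59)/2 × 0.5 = 13.0475
  [0.5→1]: (25.59+24.62)/2 × 0.5 = 12.5525
  [1→4]: (24.62+19.55)/2 × 3 = 66.255
  [4→10]: (19.55+12.31)/2 × 6 = 95.58
  [10→10.25]: (12.31+12.08)/2 × 0.25 = 3.04875
  [10.25→10.75]: (12.08+11.62)/2 × 0.5 = 5.925
  Sum = 196.40875 µg/mL·h
Extrapolated tail: C_last / k_e = 11.62 / 0.077 = 150.909
AUC_0→∞ = 196.40875 + 150.909 = 347.31775 µg/mL·h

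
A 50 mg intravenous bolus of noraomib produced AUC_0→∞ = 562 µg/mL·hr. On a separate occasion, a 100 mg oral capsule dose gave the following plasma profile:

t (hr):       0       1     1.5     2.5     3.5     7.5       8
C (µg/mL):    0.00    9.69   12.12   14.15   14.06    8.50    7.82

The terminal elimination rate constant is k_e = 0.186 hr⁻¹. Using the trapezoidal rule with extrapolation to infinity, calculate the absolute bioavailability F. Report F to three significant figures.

Trapezoidal AUC_0→8 (oral capsule):
  [0→1]: (0.00+9.69)/2 × 1 = 4.845
  [1→1.5]: (9.69+12.12)/2 × 0.5 = 5.4525
  [1.5→2.5]: (12.12+14.15)/2 × 1 = 13.135
  [2.5→3.5]: (14.15+14.06)/2 × 1 = 14.105
  [3.5→7.5]: (14.06+8.50)/2 × 4 = 45.12
  [7.5→8]: (8.50+7.82)/2 × 0.5 = 4.08
  Sum = 86.7375 µg/mL·hr
Tail: C_last/k_e = 7.82/0.186 = 42.043
AUC_0→∞ (oral capsule) = 86.7375 + 42.043 = 128.7805 µg/mL·hr
F = (AUC_ev/D_ev)/(AUC_iv/D_iv) = (128.7805/100)/(562/50) = 1.287805/11.24 = 0.1146

F = 0.115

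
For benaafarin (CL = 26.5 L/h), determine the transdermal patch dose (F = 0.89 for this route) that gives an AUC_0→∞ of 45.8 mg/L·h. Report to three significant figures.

Dose = CL × AUC_0→∞ / F
     = 26.5 × 45.8 / 0.89 = 1363.71 mg

Dose = 1360 mg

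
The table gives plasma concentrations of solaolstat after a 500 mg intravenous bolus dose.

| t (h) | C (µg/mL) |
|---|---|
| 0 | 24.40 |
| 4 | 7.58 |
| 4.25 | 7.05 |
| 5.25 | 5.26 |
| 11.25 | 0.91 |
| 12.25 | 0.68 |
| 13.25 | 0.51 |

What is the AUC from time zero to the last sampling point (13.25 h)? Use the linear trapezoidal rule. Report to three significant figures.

AUC = 91.8 µg/mL·h

Trapezoidal AUC_0→13.25:
  [0→4]: (24.40+7.58)/2 × 4 = 63.96
  [4→4.25]: (7.58+7.05)/2 × 0.25 = 1.82875
  [4.25→5.25]: (7.05+5.26)/2 × 1 = 6.155
  [5.25→11.25]: (5.26+0.91)/2 × 6 = 18.51
  [11.25→12.25]: (0.91+0.68)/2 × 1 = 0.795
  [12.25→13.25]: (0.68+0.51)/2 × 1 = 0.595
  Sum = 91.84375 µg/mL·h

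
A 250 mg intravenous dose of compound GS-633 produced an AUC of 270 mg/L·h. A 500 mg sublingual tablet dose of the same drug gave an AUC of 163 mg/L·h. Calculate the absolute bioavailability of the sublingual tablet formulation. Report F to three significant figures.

F = 0.302

F = (AUC_ev / D_ev) / (AUC_iv / D_iv)
  = (163/500) / (270/250)
  = 0.326 / 1.08 = 0.3019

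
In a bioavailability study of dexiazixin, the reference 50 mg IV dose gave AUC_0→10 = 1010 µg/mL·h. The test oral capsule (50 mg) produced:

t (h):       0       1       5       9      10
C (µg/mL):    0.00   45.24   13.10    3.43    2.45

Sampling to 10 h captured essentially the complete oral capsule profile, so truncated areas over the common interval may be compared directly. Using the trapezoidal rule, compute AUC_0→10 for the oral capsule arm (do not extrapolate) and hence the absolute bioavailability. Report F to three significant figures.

Trapezoidal AUC_0→10 (oral capsule):
  [0→1]: (0.00+45.24)/2 × 1 = 22.62
  [1→5]: (45.24+13.10)/2 × 4 = 116.68
  [5→9]: (13.10+3.43)/2 × 4 = 33.06
  [9→10]: (3.43+2.45)/2 × 1 = 2.94
  Sum = 175.3 µg/mL·h
F = (AUC_ev/D_ev)/(AUC_iv/D_iv) = (175.3/50)/(1010/50) = 3.506/20.2 = 0.1736

F = 0.174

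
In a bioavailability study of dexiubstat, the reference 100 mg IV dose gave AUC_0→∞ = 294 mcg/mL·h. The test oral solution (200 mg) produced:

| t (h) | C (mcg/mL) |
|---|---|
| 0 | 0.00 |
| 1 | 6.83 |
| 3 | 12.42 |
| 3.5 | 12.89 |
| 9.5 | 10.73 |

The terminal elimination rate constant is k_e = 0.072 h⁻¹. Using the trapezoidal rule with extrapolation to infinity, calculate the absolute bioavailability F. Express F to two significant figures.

F = 0.42

Trapezoidal AUC_0→9.5 (oral solution):
  [0→1]: (0.00+6.83)/2 × 1 = 3.415
  [1→3]: (6.83+12.42)/2 × 2 = 19.25
  [3→3.5]: (12.42+12.89)/2 × 0.5 = 6.3275
  [3.5→9.5]: (12.89+10.73)/2 × 6 = 70.86
  Sum = 99.8525 mcg/mL·h
Tail: C_last/k_e = 10.73/0.072 = 149.028
AUC_0→∞ (oral solution) = 99.8525 + 149.028 = 248.8805 mcg/mL·h
F = (AUC_ev/D_ev)/(AUC_iv/D_iv) = (248.8805/200)/(294/100) = 1.2444025/2.94 = 0.4233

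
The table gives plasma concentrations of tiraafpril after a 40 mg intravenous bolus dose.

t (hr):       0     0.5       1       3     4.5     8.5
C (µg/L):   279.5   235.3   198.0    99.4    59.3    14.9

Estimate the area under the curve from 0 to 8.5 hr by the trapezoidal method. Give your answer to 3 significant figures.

AUC = 802 µg/L·hr

Trapezoidal AUC_0→8.5:
  [0→0.5]: (279.5+235.3)/2 × 0.5 = 128.7
  [0.5→1]: (235.3+198.0)/2 × 0.5 = 108.325
  [1→3]: (198.0+99.4)/2 × 2 = 297.4
  [3→4.5]: (99.4+59.3)/2 × 1.5 = 119.025
  [4.5→8.5]: (59.3+14.9)/2 × 4 = 148.4
  Sum = 801.85 µg/L·hr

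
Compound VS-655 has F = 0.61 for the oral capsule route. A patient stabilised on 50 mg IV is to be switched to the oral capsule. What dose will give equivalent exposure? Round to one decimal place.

For equal systemic exposure: F × D_ev = D_iv
D_ev = D_iv / F = 50 / 0.61 = 81.9672 mg

D_oral = 82.0 mg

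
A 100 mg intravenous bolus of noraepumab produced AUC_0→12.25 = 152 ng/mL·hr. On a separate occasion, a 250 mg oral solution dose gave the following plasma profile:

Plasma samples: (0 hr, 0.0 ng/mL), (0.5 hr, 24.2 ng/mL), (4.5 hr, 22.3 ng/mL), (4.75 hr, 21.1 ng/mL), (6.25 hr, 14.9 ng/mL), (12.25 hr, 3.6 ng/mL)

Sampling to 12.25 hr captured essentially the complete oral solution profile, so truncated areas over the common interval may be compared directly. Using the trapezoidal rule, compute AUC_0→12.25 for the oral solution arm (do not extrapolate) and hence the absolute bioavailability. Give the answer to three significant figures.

F = 0.492

Trapezoidal AUC_0→12.25 (oral solution):
  [0→0.5]: (0.0+24.2)/2 × 0.5 = 6.05
  [0.5→4.5]: (24.2+22.3)/2 × 4 = 93.0
  [4.5→4.75]: (22.3+21.1)/2 × 0.25 = 5.425
  [4.75→6.25]: (21.1+14.9)/2 × 1.5 = 27.0
  [6.25→12.25]: (14.9+3.6)/2 × 6 = 55.5
  Sum = 186.975 ng/mL·hr
F = (AUC_ev/D_ev)/(AUC_iv/D_iv) = (186.975/250)/(152/100) = 0.7479/1.52 = 0.4920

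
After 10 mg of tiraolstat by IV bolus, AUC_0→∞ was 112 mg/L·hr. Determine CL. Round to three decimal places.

CL = 0.089 L/hr

CL = Dose_iv / AUC_0→∞
   = 10 / 112 = 0.0892857 L/hr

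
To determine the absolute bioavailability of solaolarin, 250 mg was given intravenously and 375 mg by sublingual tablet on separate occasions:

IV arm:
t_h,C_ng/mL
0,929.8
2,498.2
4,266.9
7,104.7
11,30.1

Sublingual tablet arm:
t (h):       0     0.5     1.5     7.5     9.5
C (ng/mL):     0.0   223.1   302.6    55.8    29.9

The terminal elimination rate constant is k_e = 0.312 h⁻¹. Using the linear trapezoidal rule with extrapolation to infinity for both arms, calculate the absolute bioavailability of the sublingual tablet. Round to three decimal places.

Trapezoidal AUC_0→11 (IV):
  [0→2]: (929.8+498.2)/2 × 2 = 1428.0
  [2→4]: (498.2+266.9)/2 × 2 = 765.1
  [4→7]: (266.9+104.7)/2 × 3 = 557.4
  [7→11]: (104.7+30.1)/2 × 4 = 269.6
  Sum = 3020.1 ng/mL·h
IV tail: 30.1/0.312 = 96.474; AUC_iv,0→∞ = 3020.1 + 96.474 = 3116.574 ng/mL·h
Trapezoidal AUC_0→9.5 (sublingual tablet):
  [0→0.5]: (0.0+223.1)/2 × 0.5 = 55.775
  [0.5→1.5]: (223.1+302.6)/2 × 1 = 262.85
  [1.5→7.5]: (302.6+55.8)/2 × 6 = 1075.2
  [7.5→9.5]: (55.8+29.9)/2 × 2 = 85.7
  Sum = 1479.525 ng/mL·h
sublingual tablet tail: 29.9/0.312 = 95.833; AUC_ev,0→∞ = 1479.525 + 95.833 = 1575.358 ng/mL·h
F = (AUC_ev/D_ev)/(AUC_iv/D_iv) = (1575.358/375)/(3116.574/250) = 4.20095/12.466296 = 0.3370

F = 0.337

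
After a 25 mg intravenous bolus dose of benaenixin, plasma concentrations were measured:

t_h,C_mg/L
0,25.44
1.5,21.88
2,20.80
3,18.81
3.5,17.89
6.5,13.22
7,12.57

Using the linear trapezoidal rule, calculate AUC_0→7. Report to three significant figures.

Trapezoidal AUC_0→7:
  [0→1.5]: (25.44+21.88)/2 × 1.5 = 35.49
  [1.5→2]: (21.88+20.80)/2 × 0.5 = 10.67
  [2→3]: (20.80+18.81)/2 × 1 = 19.805
  [3→3.5]: (18.81+17.89)/2 × 0.5 = 9.175
  [3.5→6.5]: (17.89+13.22)/2 × 3 = 46.665
  [6.5→7]: (13.22+12.57)/2 × 0.5 = 6.4475
  Sum = 128.2525 mg/L·h

AUC = 128 mg/L·h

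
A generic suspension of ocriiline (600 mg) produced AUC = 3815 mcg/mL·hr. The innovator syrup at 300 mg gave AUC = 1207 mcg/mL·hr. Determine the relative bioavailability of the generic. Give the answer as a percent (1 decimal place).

F_rel = 158.0%

F_rel = (AUC_test/D_test) / (AUC_ref/D_ref)
      = (3815/600) / (1207/300)
      = 6.35833 / 4.02333 = 1.5804 = 158.04%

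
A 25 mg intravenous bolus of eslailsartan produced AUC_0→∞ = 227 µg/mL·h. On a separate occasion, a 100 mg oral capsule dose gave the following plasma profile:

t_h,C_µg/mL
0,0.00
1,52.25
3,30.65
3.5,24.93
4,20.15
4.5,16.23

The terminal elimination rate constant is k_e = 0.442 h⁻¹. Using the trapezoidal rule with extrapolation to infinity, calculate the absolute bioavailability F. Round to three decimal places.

Trapezoidal AUC_0→4.5 (oral capsule):
  [0→1]: (0.00+52.25)/2 × 1 = 26.125
  [1→3]: (52.25+30.65)/2 × 2 = 82.9
  [3→3.5]: (30.65+24.93)/2 × 0.5 = 13.895
  [3.5→4]: (24.93+20.15)/2 × 0.5 = 11.27
  [4→4.5]: (20.15+16.23)/2 × 0.5 = 9.095
  Sum = 143.285 µg/mL·h
Tail: C_last/k_e = 16.23/0.442 = 36.719
AUC_0→∞ (oral capsule) = 143.285 + 36.719 = 180.004 µg/mL·h
F = (AUC_ev/D_ev)/(AUC_iv/D_iv) = (180.004/100)/(227/25) = 1.80004/9.08 = 0.1982

F = 0.198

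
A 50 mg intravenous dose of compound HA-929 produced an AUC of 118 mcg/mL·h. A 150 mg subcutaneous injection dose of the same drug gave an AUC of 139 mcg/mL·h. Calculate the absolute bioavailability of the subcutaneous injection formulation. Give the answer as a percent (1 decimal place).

F = (AUC_ev / D_ev) / (AUC_iv / D_iv)
  = (139/150) / (118/50)
  = 0.926667 / 2.36 = 0.3927
  = 39.27%

F = 39.3%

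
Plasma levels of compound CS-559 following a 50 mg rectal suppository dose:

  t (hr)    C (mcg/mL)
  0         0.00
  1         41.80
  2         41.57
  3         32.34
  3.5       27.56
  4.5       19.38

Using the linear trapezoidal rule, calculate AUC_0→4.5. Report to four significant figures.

Trapezoidal AUC_0→4.5:
  [0→1]: (0.00+41.80)/2 × 1 = 20.9
  [1→2]: (41.80+41.57)/2 × 1 = 41.685
  [2→3]: (41.57+32.34)/2 × 1 = 36.955
  [3→3.5]: (32.34+27.56)/2 × 0.5 = 14.975
  [3.5→4.5]: (27.56+19.38)/2 × 1 = 23.47
  Sum = 137.985 mcg/mL·hr

AUC = 138.0 mcg/mL·hr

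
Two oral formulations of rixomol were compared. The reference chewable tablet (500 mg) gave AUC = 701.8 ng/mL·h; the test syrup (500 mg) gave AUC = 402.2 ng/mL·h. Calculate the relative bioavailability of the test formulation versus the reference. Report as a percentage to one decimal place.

F_rel = 57.3%

F_rel = (AUC_test/D_test) / (AUC_ref/D_ref)
      = (402.2/500) / (701.8/500)
      = 0.8044 / 1.4036 = 0.5731 = 57.31%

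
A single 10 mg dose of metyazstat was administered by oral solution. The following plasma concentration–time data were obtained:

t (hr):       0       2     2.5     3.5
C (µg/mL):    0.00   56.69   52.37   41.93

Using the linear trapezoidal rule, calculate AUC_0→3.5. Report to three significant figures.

Trapezoidal AUC_0→3.5:
  [0→2]: (0.00+56.69)/2 × 2 = 56.69
  [2→2.5]: (56.69+52.37)/2 × 0.5 = 27.265
  [2.5→3.5]: (52.37+41.93)/2 × 1 = 47.15
  Sum = 131.105 µg/mL·hr

AUC = 131 µg/mL·hr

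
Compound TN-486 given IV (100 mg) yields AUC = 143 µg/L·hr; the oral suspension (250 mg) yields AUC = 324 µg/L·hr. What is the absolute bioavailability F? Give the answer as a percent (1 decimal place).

F = (AUC_ev / D_ev) / (AUC_iv / D_iv)
  = (324/250) / (143/100)
  = 1.296 / 1.43 = 0.9063
  = 90.63%

F = 90.6%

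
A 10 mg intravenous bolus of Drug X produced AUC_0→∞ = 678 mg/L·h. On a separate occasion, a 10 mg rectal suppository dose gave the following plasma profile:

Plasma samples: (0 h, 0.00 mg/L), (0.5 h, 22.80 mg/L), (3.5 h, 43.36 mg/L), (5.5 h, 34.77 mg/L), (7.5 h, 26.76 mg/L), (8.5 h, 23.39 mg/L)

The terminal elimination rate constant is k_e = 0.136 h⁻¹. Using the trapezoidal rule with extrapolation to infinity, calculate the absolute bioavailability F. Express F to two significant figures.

F = 0.65

Trapezoidal AUC_0→8.5 (rectal suppository):
  [0→0.5]: (0.00+22.80)/2 × 0.5 = 5.7
  [0.5→3.5]: (22.80+43.36)/2 × 3 = 99.24
  [3.5→5.5]: (43.36+34.77)/2 × 2 = 78.13
  [5.5→7.5]: (34.77+26.76)/2 × 2 = 61.53
  [7.5→8.5]: (26.76+23.39)/2 × 1 = 25.075
  Sum = 269.675 mg/L·h
Tail: C_last/k_e = 23.39/0.136 = 171.985
AUC_0→∞ (rectal suppository) = 269.675 + 171.985 = 441.66 mg/L·h
F = (AUC_ev/D_ev)/(AUC_iv/D_iv) = (441.66/10)/(678/10) = 44.166/67.8 = 0.6514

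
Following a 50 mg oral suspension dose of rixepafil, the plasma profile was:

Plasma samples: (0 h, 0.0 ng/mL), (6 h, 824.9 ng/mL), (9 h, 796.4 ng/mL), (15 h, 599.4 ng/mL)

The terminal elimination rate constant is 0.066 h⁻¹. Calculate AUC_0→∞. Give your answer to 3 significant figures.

Trapezoidal AUC_0→15:
  [0→6]: (0.0+824.9)/2 × 6 = 2474.7
  [6→9]: (824.9+796.4)/2 × 3 = 2431.95
  [9→15]: (796.4+599.4)/2 × 6 = 4187.4
  Sum = 9094.05 ng/mL·h
Extrapolated tail: C_last / k_e = 599.4 / 0.066 = 9081.818
AUC_0→∞ = 9094.05 + 9081.818 = 18175.868 ng/mL·h

AUC = 18200 ng/mL·h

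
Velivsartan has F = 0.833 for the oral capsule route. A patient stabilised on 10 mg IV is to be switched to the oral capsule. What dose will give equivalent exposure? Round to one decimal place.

D_oral = 12.0 mg

For equal systemic exposure: F × D_ev = D_iv
D_ev = D_iv / F = 10 / 0.833 = 12.0048 mg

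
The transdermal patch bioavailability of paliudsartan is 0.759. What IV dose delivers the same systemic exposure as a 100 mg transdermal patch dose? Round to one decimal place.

Systemic exposure from an extravascular dose = F × D_ev, so the equivalent IV dose is F × D_ev.
D_iv = F × D_ev = 0.759 × 100 = 75.9 mg

D_iv = 75.9 mg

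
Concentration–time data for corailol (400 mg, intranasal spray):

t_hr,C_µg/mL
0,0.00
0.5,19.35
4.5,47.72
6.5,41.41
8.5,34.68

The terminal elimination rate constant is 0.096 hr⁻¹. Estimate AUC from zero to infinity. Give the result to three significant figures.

AUC = 665 µg/mL·hr

Trapezoidal AUC_0→8.5:
  [0→0.5]: (0.00+19.35)/2 × 0.5 = 4.8375
  [0.5→4.5]: (19.35+47.72)/2 × 4 = 134.14
  [4.5→6.5]: (47.72+41.41)/2 × 2 = 89.13
  [6.5→8.5]: (41.41+34.68)/2 × 2 = 76.09
  Sum = 304.1975 µg/mL·hr
Extrapolated tail: C_last / k_e = 34.68 / 0.096 = 361.250
AUC_0→∞ = 304.1975 + 361.250 = 665.4475 µg/mL·hr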